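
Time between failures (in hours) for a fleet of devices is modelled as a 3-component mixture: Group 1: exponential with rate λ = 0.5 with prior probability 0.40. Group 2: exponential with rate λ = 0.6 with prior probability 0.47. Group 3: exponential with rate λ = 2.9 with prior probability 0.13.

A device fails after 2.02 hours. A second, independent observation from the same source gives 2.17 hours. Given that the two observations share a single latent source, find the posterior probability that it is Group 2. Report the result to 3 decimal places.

0.527

The responsibility of component k is π_k f_k(x) divided by Σ_j π_j f_j(x).
Since both observations come from the same component, the likelihood for component k is f_k(x₁)·f_k(x₂).
  L_1 = [0.182109] × [0.168951] = 0.0307676
  L_2 = [0.178561] × [0.163192] = 0.0291398
  L_3 = [0.00828516] × [0.00536269] = 4.44308e-05
Prior × likelihood for each component:
  π_1·L_1 = 0.40 × 0.0307676 = 0.012307
  π_2·L_2 = 0.47 × 0.0291398 = 0.0136957
  π_3·L_3 = 0.13 × 4.44308e-05 = 5.776e-06
Normaliser: 0.012307 + 0.0136957 + 5.776e-06 = 0.0260085
So the posterior for Group 2 is 0.0136957 / 0.0260085 ≈ 0.527.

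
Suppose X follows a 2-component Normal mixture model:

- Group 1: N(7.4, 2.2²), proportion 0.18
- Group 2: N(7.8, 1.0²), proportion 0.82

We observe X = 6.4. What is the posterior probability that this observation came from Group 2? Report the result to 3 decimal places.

0.807

The responsibility of component k is π_k f_k(x) divided by Σ_j π_j f_j(x).
Evaluate each component's likelihood at the observed value:
  f_1 = 0.163539
  f_2 = 0.149727
Multiply by the mixture weights:
  π_1·f_1 = 0.18 × 0.163539 = 0.0294371
  π_2·f_2 = 0.82 × 0.149727 = 0.122777
Denominator: 0.0294371 + 0.122777 = 0.152214
So the posterior for Group 2 is 0.122777 / 0.152214 ≈ 0.807.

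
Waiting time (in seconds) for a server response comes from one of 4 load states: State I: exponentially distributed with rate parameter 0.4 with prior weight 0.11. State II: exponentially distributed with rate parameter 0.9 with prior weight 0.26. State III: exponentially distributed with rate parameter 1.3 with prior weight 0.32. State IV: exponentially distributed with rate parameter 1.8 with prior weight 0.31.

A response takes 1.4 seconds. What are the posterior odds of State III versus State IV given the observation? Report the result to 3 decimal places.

1.501

Only the two components matter; the odds are (P(Z=i) f_i(x)) / (P(Z=j) f_j(x)).
Exponential densities:
  p_I = 0.4·e^(−0.4·1.4) = 0.4·e^(−0.5600) = 0.228484
  p_II = 0.9·e^(−0.9·1.4) = 0.9·e^(−1.2600) = 0.255289
  p_III = 1.3·e^(−1.3·1.4) = 1.3·e^(−1.8200) = 0.210633
  p_IV = 1.8·e^(−1.8·1.4) = 1.8·e^(−2.5200) = 0.144827
Posterior odds = (P(Z=III)·p_III) / (P(Z=IV)·p_IV) = (0.32·0.210633) / (0.31·0.144827) = 0.0674027 / 0.0448965 ≈ 1.501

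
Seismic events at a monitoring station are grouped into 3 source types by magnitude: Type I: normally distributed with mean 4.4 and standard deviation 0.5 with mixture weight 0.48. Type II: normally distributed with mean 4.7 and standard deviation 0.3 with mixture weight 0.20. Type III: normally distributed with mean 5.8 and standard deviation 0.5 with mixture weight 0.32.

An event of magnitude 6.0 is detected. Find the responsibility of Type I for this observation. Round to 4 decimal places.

0.0096

Apply Bayes' rule: the posterior for each component is proportional to its prior times its likelihood at x.
Evaluate each component's likelihood at the observed value:
  L_I = (1/(0.5·√(2π)))·exp(−(6.0−4.4)²/(2·0.5²)) = 0.797885·exp(-5.12000) = 0.00476818
  L_II = (1/(0.3·√(2π)))·exp(−(6.0−4.7)²/(2·0.3²)) = 1.329808·exp(-9.38889) = 0.000111236
  L_III = (1/(0.5·√(2π)))·exp(−(6.0−5.8)²/(2·0.5²)) = 0.797885·exp(-0.08000) = 0.73654
Multiply by the mixture weights:
  P(Z=I)·L_I = 0.48 × 0.00476818 = 0.00228872
  P(Z=II)·L_II = 0.20 × 0.000111236 = 2.22472e-05
  P(Z=III)·L_III = 0.32 × 0.73654 = 0.235693
Sum: 0.00228872 + 2.22472e-05 + 0.235693 = 0.238004
So the posterior for Type I is 0.00228872 / 0.238004 ≈ 0.0096.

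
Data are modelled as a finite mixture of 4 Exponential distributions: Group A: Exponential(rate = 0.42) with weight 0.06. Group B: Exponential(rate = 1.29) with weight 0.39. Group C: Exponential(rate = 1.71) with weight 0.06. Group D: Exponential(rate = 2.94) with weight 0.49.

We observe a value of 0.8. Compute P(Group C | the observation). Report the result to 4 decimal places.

0.0725

The responsibility of component k is w_k f_k(x) divided by Σ_j w_j f_j(x).
Component likelihoods at x = 0.8:
  L_A = 0.42·e^(−0.42·0.8) = 0.42·e^(−0.3360) = 0.300142
  L_B = 1.29·e^(−1.29·0.8) = 1.29·e^(−1.0320) = 0.459619
  L_C = 1.71·e^(−1.71·0.8) = 1.71·e^(−1.3680) = 0.435393
  L_D = 2.94·e^(−2.94·0.8) = 2.94·e^(−2.3520) = 0.279825
Weight by the priors:
  w_A·L_A = 0.06 × 0.300142 = 0.0180085
  w_B·L_B = 0.39 × 0.459619 = 0.179251
  w_C·L_C = 0.06 × 0.435393 = 0.0261236
  w_D·L_D = 0.49 × 0.279825 = 0.137114
Evidence: 0.0180085 + 0.179251 + 0.0261236 + 0.137114 = 0.360498
P(Group C | 0.8) ≈ 0.0725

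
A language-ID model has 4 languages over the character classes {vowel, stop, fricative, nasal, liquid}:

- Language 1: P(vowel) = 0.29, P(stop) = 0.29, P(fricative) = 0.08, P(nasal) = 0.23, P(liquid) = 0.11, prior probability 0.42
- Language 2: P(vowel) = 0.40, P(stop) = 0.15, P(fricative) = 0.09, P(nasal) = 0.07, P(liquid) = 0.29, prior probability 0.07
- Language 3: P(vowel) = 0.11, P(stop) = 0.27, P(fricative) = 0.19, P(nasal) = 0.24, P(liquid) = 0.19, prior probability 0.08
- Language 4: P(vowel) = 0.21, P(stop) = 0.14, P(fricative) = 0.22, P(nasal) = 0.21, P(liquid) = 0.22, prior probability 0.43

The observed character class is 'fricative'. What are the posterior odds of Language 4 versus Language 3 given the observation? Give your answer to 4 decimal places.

6.2237

Since P(k|x) ∝ P(Z=k) f_k(x), the posterior odds are P(Z=i) f_i(x) / (P(Z=j) f_j(x)).
Categorical probabilities:
  L_1 = P(fricative | comp) = 0.08
  L_2 = P(fricative | comp) = 0.09
  L_3 = P(fricative | comp) = 0.19
  L_4 = P(fricative | comp) = 0.22
Posterior odds = (P(Z=4)·L_4) / (P(Z=3)·L_3) = (0.43·0.22) / (0.08·0.19) = 0.0946 / 0.0152 ≈ 6.2237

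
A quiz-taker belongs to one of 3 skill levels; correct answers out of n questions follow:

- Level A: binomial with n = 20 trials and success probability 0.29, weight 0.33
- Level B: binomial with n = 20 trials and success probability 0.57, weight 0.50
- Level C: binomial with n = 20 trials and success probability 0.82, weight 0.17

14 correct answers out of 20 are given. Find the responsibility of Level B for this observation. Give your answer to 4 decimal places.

0.7701

By Bayes' theorem, P(k | x) = P(Z=k) f_k(x) / Σ_j P(Z=j) f_j(x).
Component likelihoods at x = 14 correct answers out of 20:
  f_A = 0.000147743
  f_B = 0.0936359
  f_C = 0.0819243
Unnormalised posteriors:
  P(Z=A)·f_A = 0.33 × 0.000147743 = 4.87551e-05
  P(Z=B)·f_B = 0.50 × 0.0936359 = 0.046818
  P(Z=C)·f_C = 0.17 × 0.0819243 = 0.0139271
Marginal: 4.87551e-05 + 0.046818 + 0.0139271 = 0.0607938
P(Level B | the observation) ≈ 0.7701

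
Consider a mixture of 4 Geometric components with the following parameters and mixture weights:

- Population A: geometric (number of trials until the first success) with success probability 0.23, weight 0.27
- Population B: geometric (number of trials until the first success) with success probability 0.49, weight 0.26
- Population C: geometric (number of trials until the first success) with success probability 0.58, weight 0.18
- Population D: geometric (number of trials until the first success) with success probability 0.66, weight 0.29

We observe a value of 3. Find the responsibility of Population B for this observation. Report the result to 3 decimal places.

0.300

Apply Bayes' rule: the posterior for each component is proportional to its prior times its likelihood at x.
Geometric probabilities:
  p_A = 0.23·(1−0.23)^2 = 0.23·0.5929 = 0.136367
  p_B = 0.49·(1−0.49)^2 = 0.49·0.2601 = 0.127449
  p_C = 0.58·(1−0.58)^2 = 0.58·0.1764 = 0.102312
  p_D = 0.66·(1−0.66)^2 = 0.66·0.1156 = 0.076296
Unnormalised posteriors:
  w_A·p_A = 0.27 × 0.136367 = 0.0368191
  w_B·p_B = 0.26 × 0.127449 = 0.0331367
  w_C·p_C = 0.18 × 0.102312 = 0.0184162
  w_D·p_D = 0.29 × 0.076296 = 0.0221258
Sum: 0.0368191 + 0.0331367 + 0.0184162 + 0.0221258 = 0.110498
So the posterior for Population B is 0.0331367 / 0.110498 ≈ 0.300.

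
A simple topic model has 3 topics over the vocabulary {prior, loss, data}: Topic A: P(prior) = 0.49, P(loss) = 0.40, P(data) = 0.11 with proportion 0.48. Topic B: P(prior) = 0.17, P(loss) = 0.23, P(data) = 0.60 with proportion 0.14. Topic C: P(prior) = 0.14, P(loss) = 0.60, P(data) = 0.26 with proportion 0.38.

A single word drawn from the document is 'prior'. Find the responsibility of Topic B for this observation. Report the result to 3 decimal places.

0.076

Posterior ∝ prior × likelihood, so P(k | x) ∝ P(Z=k) f_k(x); normalise over all components.
Component likelihoods at x = 'prior':
  L_A = P(prior | comp) = 0.49
  L_B = P(prior | comp) = 0.17
  L_C = P(prior | comp) = 0.14
Multiply by the mixture weights:
  P(Z=A)·L_A = 0.48 × 0.49 = 0.2352
  P(Z=B)·L_B = 0.14 × 0.17 = 0.0238
  P(Z=C)·L_C = 0.38 × 0.14 = 0.0532
Evidence: 0.2352 + 0.0238 + 0.0532 = 0.3122
So the posterior for Topic B is 0.0238 / 0.3122 ≈ 0.076.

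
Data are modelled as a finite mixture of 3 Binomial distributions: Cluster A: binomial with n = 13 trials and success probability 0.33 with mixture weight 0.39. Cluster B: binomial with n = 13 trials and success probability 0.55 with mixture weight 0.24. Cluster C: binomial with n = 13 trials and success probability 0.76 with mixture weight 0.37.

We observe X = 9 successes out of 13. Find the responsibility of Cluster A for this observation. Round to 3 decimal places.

0.024

Apply Bayes' rule: the posterior for each component is proportional to its prior times its likelihood at x.
Binomial probabilities:
  f_A = 0.00668699
  f_B = 0.135027
  f_C = 0.200666
Weight by the priors:
  π_A·f_A = 0.39 × 0.00668699 = 0.00260793
  π_B·f_B = 0.24 × 0.135027 = 0.0324065
  π_C·f_C = 0.37 × 0.200666 = 0.0742463
Evidence: 0.00260793 + 0.0324065 + 0.0742463 = 0.109261
So the posterior for Cluster A is 0.00260793 / 0.109261 ≈ 0.024.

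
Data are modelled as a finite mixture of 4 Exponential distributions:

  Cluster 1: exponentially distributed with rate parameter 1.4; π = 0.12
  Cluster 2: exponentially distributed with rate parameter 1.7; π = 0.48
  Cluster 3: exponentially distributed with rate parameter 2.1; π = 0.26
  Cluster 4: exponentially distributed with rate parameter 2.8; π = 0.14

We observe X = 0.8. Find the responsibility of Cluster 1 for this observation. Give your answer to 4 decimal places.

Apply Bayes' rule: the posterior for each component is proportional to its prior times its likelihood at x.
Evaluate each component's likelihood at the observed value:
  f_1 = 1.4·e^(−1.4·0.8) = 1.4·e^(−1.1200) = 0.456792
  f_2 = 1.7·e^(−1.7·0.8) = 1.7·e^(−1.3600) = 0.436323
  f_3 = 2.1·e^(−2.1·0.8) = 2.1·e^(−1.6800) = 0.391385
  f_4 = 2.8·e^(−2.8·0.8) = 2.8·e^(−2.2400) = 0.298084
Prior × likelihood for each component:
  π_1·f_1 = 0.12 × 0.456792 = 0.054815
  π_2·f_2 = 0.48 × 0.436323 = 0.209435
  π_3·f_3 = 0.26 × 0.391385 = 0.10176
  π_4·f_4 = 0.14 × 0.298084 = 0.0417317
Marginal: 0.054815 + 0.209435 + 0.10176 + 0.0417317 = 0.407742
P(Cluster 1 | 0.8) = 0.054815 / 0.407742 ≈ 0.1344

0.1344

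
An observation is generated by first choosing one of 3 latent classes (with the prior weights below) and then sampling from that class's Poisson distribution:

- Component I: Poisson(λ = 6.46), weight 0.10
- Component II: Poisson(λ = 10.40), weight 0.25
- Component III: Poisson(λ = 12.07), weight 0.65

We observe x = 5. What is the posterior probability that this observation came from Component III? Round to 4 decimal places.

Apply Bayes' rule: the posterior for each component is proportional to its prior times its likelihood at x.
Component likelihoods at x = 5:
  p_I = 0.146703
  p_II = 0.0308548
  p_III = 0.0122298
Weight by the priors:
  π_I·p_I = 0.10 × 0.146703 = 0.0146703
  π_II·p_II = 0.25 × 0.0308548 = 0.0077137
  π_III·p_III = 0.65 × 0.0122298 = 0.00794939
Normaliser: 0.0146703 + 0.0077137 + 0.00794939 = 0.0303334
So the posterior for Component III is 0.00794939 / 0.0303334 ≈ 0.2621.

0.2621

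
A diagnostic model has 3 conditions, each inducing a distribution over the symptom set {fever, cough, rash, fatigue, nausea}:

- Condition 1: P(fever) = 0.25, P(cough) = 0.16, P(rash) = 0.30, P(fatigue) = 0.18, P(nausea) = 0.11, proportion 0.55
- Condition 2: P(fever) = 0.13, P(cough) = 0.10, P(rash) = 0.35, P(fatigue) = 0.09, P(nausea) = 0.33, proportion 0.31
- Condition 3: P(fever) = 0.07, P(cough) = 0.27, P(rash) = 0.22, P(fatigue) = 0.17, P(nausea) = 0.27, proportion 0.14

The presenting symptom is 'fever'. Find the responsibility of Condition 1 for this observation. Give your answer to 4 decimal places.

P(component k | x) = π_k·f_k(x) / marginal(x), where marginal(x) = Σ_j π_j·f_j(x).
Evaluate each component's likelihood at the observed value:
  f_1 = 0.25
  f_2 = 0.13
  f_3 = 0.07
Unnormalised posteriors:
  π_1·f_1 = 0.55 × 0.25 = 0.1375
  π_2·f_2 = 0.31 × 0.13 = 0.0403
  π_3·f_3 = 0.14 × 0.07 = 0.0098
Normaliser: 0.1375 + 0.0403 + 0.0098 = 0.1876
P(Condition 1 | x) = 0.1375 / 0.1876 ≈ 0.7329

0.7329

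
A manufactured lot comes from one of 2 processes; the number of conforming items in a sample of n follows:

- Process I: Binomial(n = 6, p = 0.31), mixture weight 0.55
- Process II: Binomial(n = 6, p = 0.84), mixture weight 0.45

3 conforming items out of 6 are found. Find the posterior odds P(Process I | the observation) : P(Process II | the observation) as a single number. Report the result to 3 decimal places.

4.927

Only the two components matter; the odds are (π_i f_i(x)) / (π_j f_j(x)).
Evaluate each component's likelihood at the observed value:
  f_I = C(6,3)·0.31^3·0.69^3 = 20·0.029791·0.328509 = 0.195732
  f_II = C(6,3)·0.84^3·0.16^3 = 20·0.592704·0.004096 = 0.0485543
0.107653 / 0.0218494 ≈ 4.927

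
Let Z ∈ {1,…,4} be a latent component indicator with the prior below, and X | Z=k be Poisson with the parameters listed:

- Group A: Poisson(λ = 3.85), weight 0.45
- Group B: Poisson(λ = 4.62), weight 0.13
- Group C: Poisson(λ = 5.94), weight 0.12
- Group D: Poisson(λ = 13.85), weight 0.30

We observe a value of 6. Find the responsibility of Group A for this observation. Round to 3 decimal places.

0.524

Posterior ∝ prior × likelihood, so P(k | x) ∝ P(Z=k) f_k(x); normalise over all components.
Component likelihoods at x = 6:
  p_A = 0.0962494
  p_B = 0.13307
  p_C = 0.160575
  p_D = 0.00947082
Prior × likelihood for each component:
  P(Z=A)·p_A = 0.45 × 0.0962494 = 0.0433122
  P(Z=B)·p_B = 0.13 × 0.13307 = 0.017299
  P(Z=C)·p_C = 0.12 × 0.160575 = 0.019269
  P(Z=D)·p_D = 0.30 × 0.00947082 = 0.00284125
Normaliser: 0.0433122 + 0.017299 + 0.019269 + 0.00284125 = 0.0827215
So the posterior for Group A is 0.0433122 / 0.0827215 ≈ 0.524.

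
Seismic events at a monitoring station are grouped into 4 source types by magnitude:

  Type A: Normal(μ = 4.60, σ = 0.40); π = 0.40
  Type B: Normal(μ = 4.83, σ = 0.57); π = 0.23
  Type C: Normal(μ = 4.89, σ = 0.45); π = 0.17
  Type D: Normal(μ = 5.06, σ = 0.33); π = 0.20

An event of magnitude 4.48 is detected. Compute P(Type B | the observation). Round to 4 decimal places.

0.2002

Posterior ∝ prior × likelihood, so P(k | x) ∝ π_k f_k(x); normalise over all components.
Normal densities:
  p_A = 0.95347
  p_B = 0.579645
  p_C = 0.585381
  p_D = 0.257996
Weight by the priors:
  π_A·p_A = 0.40 × 0.95347 = 0.381388
  π_B·p_B = 0.23 × 0.579645 = 0.133318
  π_C·p_C = 0.17 × 0.585381 = 0.0995147
  π_D·p_D = 0.20 × 0.257996 = 0.0515991
Evidence: 0.381388 + 0.133318 + 0.0995147 + 0.0515991 = 0.66582
So the posterior for Type B is 0.133318 / 0.66582 ≈ 0.2002.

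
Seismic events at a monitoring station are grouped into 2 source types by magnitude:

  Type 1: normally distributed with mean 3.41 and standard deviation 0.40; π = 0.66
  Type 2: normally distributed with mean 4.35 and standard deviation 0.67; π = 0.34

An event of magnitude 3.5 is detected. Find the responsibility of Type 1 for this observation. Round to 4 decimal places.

P(component k | x) = π_k·f_k(x) / marginal(x), where marginal(x) = Σ_j π_j·f_j(x).
Normal densities:
  L_1 = 0.972427
  L_2 = 0.26628
Prior × likelihood for each component:
  π_1·L_1 = 0.66 × 0.972427 = 0.641802
  π_2·L_2 = 0.34 × 0.26628 = 0.0905353
Normaliser: 0.641802 + 0.0905353 = 0.732337
So the posterior for Type 1 is 0.641802 / 0.732337 ≈ 0.8764.

0.8764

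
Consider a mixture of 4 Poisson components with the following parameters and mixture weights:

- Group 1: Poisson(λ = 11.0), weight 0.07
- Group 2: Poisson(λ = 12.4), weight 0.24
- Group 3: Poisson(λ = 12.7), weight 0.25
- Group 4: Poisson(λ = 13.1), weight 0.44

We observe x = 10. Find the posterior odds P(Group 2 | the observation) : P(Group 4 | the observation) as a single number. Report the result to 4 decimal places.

Since P(k|x) ∝ π_k f_k(x), the posterior odds are π_i f_i(x) / (π_j f_j(x)).
Poisson probabilities:
  f_1 = e^(−11.0)·11.0^10/10! = 0.119378
  f_2 = e^(−12.4)·12.4^10/10! = 0.0975444
  f_3 = e^(−12.7)·12.7^10/10! = 0.0917771
  f_4 = e^(−13.1)·13.1^10/10! = 0.0838865
Posterior odds = (π_2·f_2) / (π_4·f_4) = (0.24·0.0975444) / (0.44·0.0838865) = 0.0234107 / 0.0369101 ≈ 0.6343

0.6343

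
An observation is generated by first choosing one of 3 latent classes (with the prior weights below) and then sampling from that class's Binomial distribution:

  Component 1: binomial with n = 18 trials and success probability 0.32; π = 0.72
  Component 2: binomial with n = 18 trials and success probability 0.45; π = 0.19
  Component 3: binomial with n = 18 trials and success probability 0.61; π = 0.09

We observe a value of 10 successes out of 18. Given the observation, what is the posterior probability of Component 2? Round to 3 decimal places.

By Bayes' theorem, P(k | x) = w_k f_k(x) / Σ_j w_j f_j(x).
Evaluate each component's likelihood at the observed value:
  L_1 = 0.0225231
  L_2 = 0.124763
  L_3 = 0.16706
Unnormalised posteriors:
  w_1·L_1 = 0.72 × 0.0225231 = 0.0162166
  w_2·L_2 = 0.19 × 0.124763 = 0.0237049
  w_3·L_3 = 0.09 × 0.16706 = 0.0150354
Denominator: 0.0162166 + 0.0237049 + 0.0150354 = 0.0549569
P(Component 2 | x) ≈ 0.431

0.431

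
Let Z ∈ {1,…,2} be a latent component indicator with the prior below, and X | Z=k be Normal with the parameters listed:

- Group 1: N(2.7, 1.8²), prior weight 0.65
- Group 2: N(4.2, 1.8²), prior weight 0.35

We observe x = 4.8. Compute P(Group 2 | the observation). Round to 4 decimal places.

0.5015

The responsibility of component k is π_k f_k(x) divided by Σ_j π_j f_j(x).
Normal densities:
  f_1 = 0.112221
  f_2 = 0.209657
Multiply by the mixture weights:
  π_1·f_1 = 0.65 × 0.112221 = 0.072944
  π_2·f_2 = 0.35 × 0.209657 = 0.0733801
Sum: 0.072944 + 0.0733801 = 0.146324
Responsibility of Group 2: 0.0733801 / 0.146324 ≈ 0.5015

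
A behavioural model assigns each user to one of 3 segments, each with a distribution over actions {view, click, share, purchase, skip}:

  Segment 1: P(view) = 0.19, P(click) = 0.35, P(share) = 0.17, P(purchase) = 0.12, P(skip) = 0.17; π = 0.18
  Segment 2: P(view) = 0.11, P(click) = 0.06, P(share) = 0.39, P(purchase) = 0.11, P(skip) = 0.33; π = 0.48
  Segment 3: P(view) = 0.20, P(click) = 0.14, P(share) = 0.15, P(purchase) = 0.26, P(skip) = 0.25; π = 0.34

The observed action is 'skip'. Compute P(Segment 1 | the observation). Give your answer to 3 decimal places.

0.112

Apply Bayes' rule: the posterior for each component is proportional to its prior times its likelihood at x.
Component likelihoods at x = 'skip':
  L_1 = P(skip | comp) = 0.17
  L_2 = P(skip | comp) = 0.33
  L_3 = P(skip | comp) = 0.25
Unnormalised posteriors:
  π_1·L_1 = 0.18 × 0.17 = 0.0306
  π_2·L_2 = 0.48 × 0.33 = 0.1584
  π_3·L_3 = 0.34 × 0.25 = 0.085
Normaliser: 0.0306 + 0.1584 + 0.085 = 0.274
P(Segment 1 | x) ≈ 0.112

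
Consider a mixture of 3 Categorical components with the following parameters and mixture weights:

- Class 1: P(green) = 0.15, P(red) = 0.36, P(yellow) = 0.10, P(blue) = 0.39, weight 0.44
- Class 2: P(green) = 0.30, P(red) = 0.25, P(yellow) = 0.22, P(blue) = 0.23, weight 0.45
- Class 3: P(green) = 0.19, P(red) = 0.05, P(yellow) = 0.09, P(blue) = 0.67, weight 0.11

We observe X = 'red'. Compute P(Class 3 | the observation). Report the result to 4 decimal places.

0.0199

P(component k | x) = π_k·f_k(x) / marginal(x), where marginal(x) = Σ_j π_j·f_j(x).
Component likelihoods at x = 'red':
  L_1 = P(red | comp) = 0.36
  L_2 = P(red | comp) = 0.25
  L_3 = P(red | comp) = 0.05
Unnormalised posteriors:
  π_1·L_1 = 0.44 × 0.36 = 0.1584
  π_2·L_2 = 0.45 × 0.25 = 0.1125
  π_3·L_3 = 0.11 × 0.05 = 0.0055
Normaliser: 0.1584 + 0.1125 + 0.0055 = 0.2764
P(Class 3 | x) ≈ 0.0199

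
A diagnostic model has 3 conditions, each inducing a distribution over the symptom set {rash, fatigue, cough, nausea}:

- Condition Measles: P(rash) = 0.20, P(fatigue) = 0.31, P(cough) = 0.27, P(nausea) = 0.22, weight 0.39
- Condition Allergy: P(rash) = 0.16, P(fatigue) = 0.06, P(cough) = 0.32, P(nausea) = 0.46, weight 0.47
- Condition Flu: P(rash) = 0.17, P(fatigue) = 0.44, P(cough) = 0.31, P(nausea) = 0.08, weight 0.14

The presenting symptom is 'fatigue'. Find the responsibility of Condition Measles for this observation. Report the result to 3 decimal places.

0.574

Apply Bayes' rule: the posterior for each component is proportional to its prior times its likelihood at x.
Evaluate each component's likelihood at the observed value:
  f_Measles = 0.31
  f_Allergy = 0.06
  f_Flu = 0.44
Unnormalised posteriors:
  P(Z=Measles)·f_Measles = 0.39 × 0.31 = 0.1209
  P(Z=Allergy)·f_Allergy = 0.47 × 0.06 = 0.0282
  P(Z=Flu)·f_Flu = 0.14 × 0.44 = 0.0616
Evidence: 0.1209 + 0.0282 + 0.0616 = 0.2107
P(Condition Measles | 'fatigue') = 0.1209 / 0.2107 ≈ 0.574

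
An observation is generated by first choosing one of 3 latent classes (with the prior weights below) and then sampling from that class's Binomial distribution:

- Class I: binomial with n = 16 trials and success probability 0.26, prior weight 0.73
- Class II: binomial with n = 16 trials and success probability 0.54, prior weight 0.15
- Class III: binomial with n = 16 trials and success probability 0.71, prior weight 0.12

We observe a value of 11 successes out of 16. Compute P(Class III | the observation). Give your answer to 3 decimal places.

The responsibility of component k is π_k f_k(x) divided by Σ_j π_j f_j(x).
Binomial probabilities:
  L_I = 0.000355753
  L_II = 0.102424
  L_III = 0.207069
Unnormalised posteriors:
  π_I·L_I = 0.73 × 0.000355753 = 0.000259699
  π_II·L_II = 0.15 × 0.102424 = 0.0153637
  π_III·L_III = 0.12 × 0.207069 = 0.0248482
Normaliser: 0.000259699 + 0.0153637 + 0.0248482 = 0.0404716
P(Class III | 11 successes out of 16) ≈ 0.614

0.614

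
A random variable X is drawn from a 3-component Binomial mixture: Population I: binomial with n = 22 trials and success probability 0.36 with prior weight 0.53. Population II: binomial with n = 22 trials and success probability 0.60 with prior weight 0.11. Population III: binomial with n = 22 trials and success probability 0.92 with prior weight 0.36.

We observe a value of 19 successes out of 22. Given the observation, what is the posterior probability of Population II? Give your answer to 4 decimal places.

The responsibility of component k is P(Z=k) f_k(x) divided by Σ_j P(Z=j) f_j(x).
Evaluate each component's likelihood at the observed value:
  f_I = C(22,19)·0.36^19·0.64^3 = 1540·3.71319e-09·0.262144 = 1.49902e-06
  f_II = C(22,19)·0.60^19·0.40^3 = 1540·6.0936e-05·0.064 = 0.00600585
  f_III = C(22,19)·0.92^19·0.08^3 = 1540·0.205101·0.000512 = 0.161718
Unnormalised posteriors:
  P(Z=I)·f_I = 0.53 × 1.49902e-06 = 7.94482e-07
  P(Z=II)·f_II = 0.11 × 0.00600585 = 0.000660643
  P(Z=III)·f_III = 0.36 × 0.161718 = 0.0582186
Marginal: 7.94482e-07 + 0.000660643 + 0.0582186 = 0.0588801
P(Population II | 19 successes out of 22) = 0.000660643 / 0.0588801 ≈ 0.0112

0.0112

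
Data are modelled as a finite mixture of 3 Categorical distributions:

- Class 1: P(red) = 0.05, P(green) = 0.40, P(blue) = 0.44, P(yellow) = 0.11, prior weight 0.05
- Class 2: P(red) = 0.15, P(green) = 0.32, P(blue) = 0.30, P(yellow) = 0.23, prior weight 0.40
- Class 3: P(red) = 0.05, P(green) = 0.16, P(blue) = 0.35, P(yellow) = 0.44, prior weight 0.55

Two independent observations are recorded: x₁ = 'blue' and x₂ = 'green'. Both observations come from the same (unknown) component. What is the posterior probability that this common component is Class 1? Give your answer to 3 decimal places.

Apply Bayes' rule: the posterior for each component is proportional to its prior times its likelihood at x.
Since both observations come from the same component, the likelihood for component k is f_k(x₁)·f_k(x₂).
  p_1 = [P(blue | comp) = 0.44] × [0.4] = 0.176
  p_2 = [P(blue | comp) = 0.30] × [0.32] = 0.096
  p_3 = [P(blue | comp) = 0.35] × [0.16] = 0.056
Multiply by the mixture weights:
  π_1·p_1 = 0.05 × 0.176 = 0.0088
  π_2·p_2 = 0.40 × 0.096 = 0.0384
  π_3·p_3 = 0.55 × 0.056 = 0.0308
Normaliser: 0.0088 + 0.0384 + 0.0308 = 0.078
P(Class 1 | data) ≈ 0.113

0.113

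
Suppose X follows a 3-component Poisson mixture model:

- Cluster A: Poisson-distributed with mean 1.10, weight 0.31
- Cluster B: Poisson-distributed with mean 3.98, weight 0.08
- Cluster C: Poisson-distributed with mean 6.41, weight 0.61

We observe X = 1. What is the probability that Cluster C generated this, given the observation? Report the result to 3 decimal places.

0.051

Apply Bayes' rule: the posterior for each component is proportional to its prior times its likelihood at x.
Component likelihoods at x = 1:
  f_A = e^(−1.10)·1.10^1/1! = 0.366158
  f_B = e^(−3.98)·3.98^1/1! = 0.0743688
  f_C = e^(−6.41)·6.41^1/1! = 0.0105446
Prior × likelihood for each component:
  w_A·f_A = 0.31 × 0.366158 = 0.113509
  w_B·f_B = 0.08 × 0.0743688 = 0.00594951
  w_C·f_C = 0.61 × 0.0105446 = 0.00643221
Denominator: 0.113509 + 0.00594951 + 0.00643221 = 0.125891
So the posterior for Cluster C is 0.00643221 / 0.125891 ≈ 0.051.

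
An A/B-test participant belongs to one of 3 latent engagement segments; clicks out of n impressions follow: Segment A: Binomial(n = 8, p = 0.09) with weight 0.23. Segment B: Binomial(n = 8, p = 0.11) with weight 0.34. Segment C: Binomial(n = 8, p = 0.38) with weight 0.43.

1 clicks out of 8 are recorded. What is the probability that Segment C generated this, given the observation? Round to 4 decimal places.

0.1744

P(component k | x) = π_k·f_k(x) / marginal(x), where marginal(x) = Σ_j π_j·f_j(x).
Evaluate each component's likelihood at the observed value:
  f_A = 0.372068
  f_B = 0.389236
  f_C = 0.107057
Weight by the priors:
  π_A·f_A = 0.23 × 0.372068 = 0.0855756
  π_B·f_B = 0.34 × 0.389236 = 0.13234
  π_C·f_C = 0.43 × 0.107057 = 0.0460345
Denominator: 0.0855756 + 0.13234 + 0.0460345 = 0.26395
P(Segment C | x) ≈ 0.1744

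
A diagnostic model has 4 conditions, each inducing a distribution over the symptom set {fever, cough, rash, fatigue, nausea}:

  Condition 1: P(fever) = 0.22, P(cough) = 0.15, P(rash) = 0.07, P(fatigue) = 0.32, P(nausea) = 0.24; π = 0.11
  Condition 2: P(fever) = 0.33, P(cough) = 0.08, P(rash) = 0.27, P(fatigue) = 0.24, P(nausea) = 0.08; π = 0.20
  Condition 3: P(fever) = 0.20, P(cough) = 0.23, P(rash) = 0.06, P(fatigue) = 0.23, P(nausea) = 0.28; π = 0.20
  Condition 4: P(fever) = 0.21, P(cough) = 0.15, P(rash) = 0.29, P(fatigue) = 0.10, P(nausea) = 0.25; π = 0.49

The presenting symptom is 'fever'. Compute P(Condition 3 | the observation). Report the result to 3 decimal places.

0.172

P(component k | x) = w_k·f_k(x) / marginal(x), where marginal(x) = Σ_j w_j·f_j(x).
Component likelihoods at x = 'fever':
  L_1 = 0.22
  L_2 = 0.33
  L_3 = 0.2
  L_4 = 0.21
Multiply by the mixture weights:
  w_1·L_1 = 0.11 × 0.22 = 0.0242
  w_2·L_2 = 0.20 × 0.33 = 0.066
  w_3·L_3 = 0.20 × 0.2 = 0.04
  w_4·L_4 = 0.49 × 0.21 = 0.1029
Denominator: 0.0242 + 0.066 + 0.04 + 0.1029 = 0.2331
P(Condition 3 | data) ≈ 0.172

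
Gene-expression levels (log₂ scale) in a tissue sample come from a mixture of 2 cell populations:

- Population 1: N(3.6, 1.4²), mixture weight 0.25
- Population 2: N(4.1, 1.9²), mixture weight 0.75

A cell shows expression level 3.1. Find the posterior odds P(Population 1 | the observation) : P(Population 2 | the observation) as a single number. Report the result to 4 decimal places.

Only the two components matter; the odds are (P(Z=i) f_i(x)) / (P(Z=j) f_j(x)).
Component likelihoods at x = 3.1:
  L_1 = (1/(1.4·√(2π)))·exp(−(3.1−3.6)²/(2·1.4²)) = 0.284959·exp(-0.06378) = 0.267353
  L_2 = (1/(1.9·√(2π)))·exp(−(3.1−4.1)²/(2·1.9²)) = 0.209970·exp(-0.13850) = 0.182812
0.0668382 / 0.137109 ≈ 0.4875

0.4875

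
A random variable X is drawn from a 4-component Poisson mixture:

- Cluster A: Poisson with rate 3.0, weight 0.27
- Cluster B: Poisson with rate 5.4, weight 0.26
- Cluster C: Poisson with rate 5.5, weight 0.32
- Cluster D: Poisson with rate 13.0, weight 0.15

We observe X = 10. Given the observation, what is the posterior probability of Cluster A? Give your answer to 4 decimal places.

Posterior ∝ prior × likelihood, so P(k | x) ∝ P(Z=k) f_k(x); normalise over all components.
Poisson probabilities:
  p_A = e^(−3.0)·3.0^10/10! = 0.000810151
  p_B = e^(−5.4)·5.4^10/10! = 0.0262412
  p_C = e^(−5.5)·5.5^10/10! = 0.0285262
  p_D = e^(−13.0)·13.0^10/10! = 0.0858702
Unnormalised posteriors:
  P(Z=A)·p_A = 0.27 × 0.000810151 = 0.000218741
  P(Z=B)·p_B = 0.26 × 0.0262412 = 0.00682272
  P(Z=C)·p_C = 0.32 × 0.0285262 = 0.00912839
  P(Z=D)·p_D = 0.15 × 0.0858702 = 0.0128805
Normaliser: 0.000218741 + 0.00682272 + 0.00912839 + 0.0128805 = 0.0290504
So the posterior for Cluster A is 0.000218741 / 0.0290504 ≈ 0.0075.

0.0075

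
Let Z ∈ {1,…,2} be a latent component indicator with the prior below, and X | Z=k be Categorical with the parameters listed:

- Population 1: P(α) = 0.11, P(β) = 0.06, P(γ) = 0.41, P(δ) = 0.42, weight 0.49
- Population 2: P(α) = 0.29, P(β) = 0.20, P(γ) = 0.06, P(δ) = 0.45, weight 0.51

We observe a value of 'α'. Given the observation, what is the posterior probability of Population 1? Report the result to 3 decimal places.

0.267

The responsibility of component k is π_k f_k(x) divided by Σ_j π_j f_j(x).
Component likelihoods at x = 'α':
  f_1 = P(α | comp) = 0.11
  f_2 = P(α | comp) = 0.29
Prior × likelihood for each component:
  π_1·f_1 = 0.49 × 0.11 = 0.0539
  π_2·f_2 = 0.51 × 0.29 = 0.1479
Denominator: 0.0539 + 0.1479 = 0.2018
P(Population 1 | x) = 0.0539 / 0.2018 ≈ 0.267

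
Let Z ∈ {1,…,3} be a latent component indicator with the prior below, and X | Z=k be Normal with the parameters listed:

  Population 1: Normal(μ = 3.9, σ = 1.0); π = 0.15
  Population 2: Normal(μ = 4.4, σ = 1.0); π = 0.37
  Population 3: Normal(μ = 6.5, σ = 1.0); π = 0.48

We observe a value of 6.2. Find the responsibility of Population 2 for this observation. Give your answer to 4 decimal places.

0.1349

P(component k | x) = π_k·f_k(x) / marginal(x), where marginal(x) = Σ_j π_j·f_j(x).
Normal densities:
  p_1 = 0.028327
  p_2 = 0.0789502
  p_3 = 0.381388
Unnormalised posteriors:
  π_1·p_1 = 0.15 × 0.028327 = 0.00424906
  π_2·p_2 = 0.37 × 0.0789502 = 0.0292116
  π_3·p_3 = 0.48 × 0.381388 = 0.183066
Normaliser: 0.00424906 + 0.0292116 + 0.183066 = 0.216527
P(Population 2 | the observation) = 0.0292116 / 0.216527 ≈ 0.1349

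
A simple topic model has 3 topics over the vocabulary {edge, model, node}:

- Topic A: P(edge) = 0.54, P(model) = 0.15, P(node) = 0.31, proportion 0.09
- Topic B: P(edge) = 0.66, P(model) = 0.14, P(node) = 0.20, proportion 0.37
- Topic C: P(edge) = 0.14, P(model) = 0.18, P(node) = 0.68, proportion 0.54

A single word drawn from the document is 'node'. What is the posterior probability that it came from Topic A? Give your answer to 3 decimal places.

0.059

P(component k | x) = π_k·f_k(x) / marginal(x), where marginal(x) = Σ_j π_j·f_j(x).
Evaluate each component's likelihood at the observed value:
  L_A = 0.31
  L_B = 0.2
  L_C = 0.68
Prior × likelihood for each component:
  π_A·L_A = 0.09 × 0.31 = 0.0279
  π_B·L_B = 0.37 × 0.2 = 0.074
  π_C·L_C = 0.54 × 0.68 = 0.3672
Evidence: 0.0279 + 0.074 + 0.3672 = 0.4691
P(Topic A | 'node') = 0.0279 / 0.4691 ≈ 0.059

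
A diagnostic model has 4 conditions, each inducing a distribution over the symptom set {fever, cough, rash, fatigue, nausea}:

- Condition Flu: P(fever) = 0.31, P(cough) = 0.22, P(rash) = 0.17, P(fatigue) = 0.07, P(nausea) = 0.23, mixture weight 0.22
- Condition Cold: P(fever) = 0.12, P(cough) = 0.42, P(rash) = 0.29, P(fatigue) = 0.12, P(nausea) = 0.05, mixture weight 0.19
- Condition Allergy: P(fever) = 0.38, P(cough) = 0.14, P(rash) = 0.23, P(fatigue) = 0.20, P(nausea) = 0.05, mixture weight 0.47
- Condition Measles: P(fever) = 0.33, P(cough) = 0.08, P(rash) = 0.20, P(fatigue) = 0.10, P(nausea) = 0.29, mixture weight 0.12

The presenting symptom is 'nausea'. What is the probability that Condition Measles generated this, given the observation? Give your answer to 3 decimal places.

The responsibility of component k is π_k f_k(x) divided by Σ_j π_j f_j(x).
Component likelihoods at x = 'nausea':
  f_Flu = 0.23
  f_Cold = 0.05
  f_Allergy = 0.05
  f_Measles = 0.29
Multiply by the mixture weights:
  π_Flu·f_Flu = 0.22 × 0.23 = 0.0506
  π_Cold·f_Cold = 0.19 × 0.05 = 0.0095
  π_Allergy·f_Allergy = 0.47 × 0.05 = 0.0235
  π_Measles·f_Measles = 0.12 × 0.29 = 0.0348
Marginal: 0.0506 + 0.0095 + 0.0235 + 0.0348 = 0.1184
So the posterior for Condition Measles is 0.0348 / 0.1184 ≈ 0.294.

0.294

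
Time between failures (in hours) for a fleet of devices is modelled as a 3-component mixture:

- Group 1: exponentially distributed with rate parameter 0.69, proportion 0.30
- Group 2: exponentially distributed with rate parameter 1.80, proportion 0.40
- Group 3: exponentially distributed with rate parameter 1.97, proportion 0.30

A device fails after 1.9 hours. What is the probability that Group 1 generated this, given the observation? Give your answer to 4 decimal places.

The responsibility of component k is π_k f_k(x) divided by Σ_j π_j f_j(x).
Exponential densities:
  f_1 = 0.69·e^(−0.69·1.9) = 0.69·e^(−1.3110) = 0.18599
  f_2 = 1.80·e^(−1.80·1.9) = 1.80·e^(−3.4200) = 0.0588824
  f_3 = 1.97·e^(−1.97·1.9) = 1.97·e^(−3.7430) = 0.0466554
Weight by the priors:
  π_1·f_1 = 0.30 × 0.18599 = 0.0557969
  π_2·f_2 = 0.40 × 0.0588824 = 0.023553
  π_3·f_3 = 0.30 × 0.0466554 = 0.0139966
Denominator: 0.0557969 + 0.023553 + 0.0139966 = 0.0933465
So the posterior for Group 1 is 0.0557969 / 0.0933465 ≈ 0.5977.

0.5977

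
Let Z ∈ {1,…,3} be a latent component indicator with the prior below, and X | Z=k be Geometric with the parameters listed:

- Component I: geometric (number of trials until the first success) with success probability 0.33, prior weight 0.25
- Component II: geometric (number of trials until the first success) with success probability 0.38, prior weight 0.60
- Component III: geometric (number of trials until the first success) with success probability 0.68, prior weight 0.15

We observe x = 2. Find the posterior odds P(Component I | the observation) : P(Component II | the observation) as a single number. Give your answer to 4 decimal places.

Posterior odds = (P(Z=i) f_i(x)) / (P(Z=j) f_j(x)); the normalising sum cancels.
Geometric probabilities:
  p_I = 0.33·(1−0.33)^1 = 0.33·0.67 = 0.2211
  p_II = 0.38·(1−0.38)^1 = 0.38·0.62 = 0.2356
  p_III = 0.68·(1−0.68)^1 = 0.68·0.32 = 0.2176
Posterior odds = (P(Z=I)·p_I) / (P(Z=II)·p_II) = (0.25·0.2211) / (0.60·0.2356) = 0.055275 / 0.14136 ≈ 0.3910

0.3910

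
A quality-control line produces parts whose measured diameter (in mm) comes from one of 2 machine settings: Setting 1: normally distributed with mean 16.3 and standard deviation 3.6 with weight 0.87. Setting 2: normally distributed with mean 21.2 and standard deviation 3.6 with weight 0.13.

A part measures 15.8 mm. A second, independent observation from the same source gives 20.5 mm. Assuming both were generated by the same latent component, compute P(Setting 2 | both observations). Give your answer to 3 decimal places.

Apply Bayes' rule: the posterior for each component is proportional to its prior times its likelihood at x.
Since both observations come from the same component, the likelihood for component k is f_k(x₁)·f_k(x₂).
  p_1 = [(1/(3.6·√(2π)))·exp(−(15.8−16.3)²/(2·3.6²)) = 0.110817·exp(-0.00965) = 0.109754] × [0.0561107] = 0.00615836
  p_2 = [(1/(3.6·√(2π)))·exp(−(15.8−21.2)²/(2·3.6²)) = 0.110817·exp(-1.12500) = 0.0359771] × [0.108742] = 0.00391222
Unnormalised posteriors:
  π_1·p_1 = 0.87 × 0.00615836 = 0.00535777
  π_2·p_2 = 0.13 × 0.00391222 = 0.000508589
Sum: 0.00535777 + 0.000508589 = 0.00586636
Responsibility of Setting 2: 0.000508589 / 0.00586636 ≈ 0.087

0.087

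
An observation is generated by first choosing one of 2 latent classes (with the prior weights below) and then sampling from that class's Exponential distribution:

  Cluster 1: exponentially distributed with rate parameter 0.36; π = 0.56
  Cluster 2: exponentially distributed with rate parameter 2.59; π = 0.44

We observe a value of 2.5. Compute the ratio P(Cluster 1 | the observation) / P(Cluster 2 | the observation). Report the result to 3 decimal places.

Only the two components matter; the odds are (π_i f_i(x)) / (π_j f_j(x)).
Exponential densities:
  L_1 = 0.36·e^(−0.36·2.5) = 0.36·e^(−0.9000) = 0.146365
  L_2 = 2.59·e^(−2.59·2.5) = 2.59·e^(−6.4750) = 0.00399248
Odds = (0.56/0.44) × (0.146365/0.00399248) = 1.27273 × 36.6602 ≈ 46.658

46.658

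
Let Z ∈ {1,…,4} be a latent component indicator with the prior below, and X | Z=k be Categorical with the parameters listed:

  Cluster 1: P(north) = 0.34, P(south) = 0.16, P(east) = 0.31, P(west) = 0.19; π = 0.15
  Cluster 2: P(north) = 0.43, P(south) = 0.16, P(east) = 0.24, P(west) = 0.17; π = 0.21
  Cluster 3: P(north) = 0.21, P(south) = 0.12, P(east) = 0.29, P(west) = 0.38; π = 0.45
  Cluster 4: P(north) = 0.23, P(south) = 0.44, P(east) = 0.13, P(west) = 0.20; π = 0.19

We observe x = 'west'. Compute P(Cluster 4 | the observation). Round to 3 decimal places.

Apply Bayes' rule: the posterior for each component is proportional to its prior times its likelihood at x.
Component likelihoods at x = 'west':
  p_1 = P(west | comp) = 0.19
  p_2 = P(west | comp) = 0.17
  p_3 = P(west | comp) = 0.38
  p_4 = P(west | comp) = 0.20
Multiply by the mixture weights:
  P(Z=1)·p_1 = 0.15 × 0.19 = 0.0285
  P(Z=2)·p_2 = 0.21 × 0.17 = 0.0357
  P(Z=3)·p_3 = 0.45 × 0.38 = 0.171
  P(Z=4)·p_4 = 0.19 × 0.2 = 0.038
Denominator: 0.0285 + 0.0357 + 0.171 + 0.038 = 0.2732
Responsibility of Cluster 4: 0.038 / 0.2732 ≈ 0.139

0.139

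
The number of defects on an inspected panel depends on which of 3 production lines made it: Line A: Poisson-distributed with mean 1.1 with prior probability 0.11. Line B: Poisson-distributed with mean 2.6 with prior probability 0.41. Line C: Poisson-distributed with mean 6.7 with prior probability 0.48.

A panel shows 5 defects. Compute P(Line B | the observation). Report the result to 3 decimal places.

0.310

Posterior ∝ prior × likelihood, so P(k | x) ∝ π_k f_k(x); normalise over all components.
Poisson probabilities:
  f_A = e^(−1.1)·1.1^5/5! = 0.00446744
  f_B = e^(−2.6)·2.6^5/5! = 0.0735394
  f_C = e^(−6.7)·6.7^5/5! = 0.13849
Multiply by the mixture weights:
  π_A·f_A = 0.11 × 0.00446744 = 0.000491418
  π_B·f_B = 0.41 × 0.0735394 = 0.0301511
  π_C·f_C = 0.48 × 0.13849 = 0.0664754
Evidence: 0.000491418 + 0.0301511 + 0.0664754 = 0.097118
Responsibility of Line B: 0.0301511 / 0.097118 ≈ 0.310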